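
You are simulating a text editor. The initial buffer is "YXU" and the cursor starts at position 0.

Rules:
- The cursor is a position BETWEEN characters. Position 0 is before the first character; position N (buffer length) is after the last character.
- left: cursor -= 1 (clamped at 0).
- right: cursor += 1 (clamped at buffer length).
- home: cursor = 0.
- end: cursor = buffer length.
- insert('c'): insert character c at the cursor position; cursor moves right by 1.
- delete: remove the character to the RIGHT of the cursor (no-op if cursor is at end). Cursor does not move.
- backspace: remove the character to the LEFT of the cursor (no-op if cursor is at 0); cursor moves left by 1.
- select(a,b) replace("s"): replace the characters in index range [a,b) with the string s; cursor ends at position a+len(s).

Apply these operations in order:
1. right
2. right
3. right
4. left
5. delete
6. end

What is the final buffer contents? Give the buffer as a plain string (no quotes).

After op 1 (right): buf='YXU' cursor=1
After op 2 (right): buf='YXU' cursor=2
After op 3 (right): buf='YXU' cursor=3
After op 4 (left): buf='YXU' cursor=2
After op 5 (delete): buf='YX' cursor=2
After op 6 (end): buf='YX' cursor=2

Answer: YX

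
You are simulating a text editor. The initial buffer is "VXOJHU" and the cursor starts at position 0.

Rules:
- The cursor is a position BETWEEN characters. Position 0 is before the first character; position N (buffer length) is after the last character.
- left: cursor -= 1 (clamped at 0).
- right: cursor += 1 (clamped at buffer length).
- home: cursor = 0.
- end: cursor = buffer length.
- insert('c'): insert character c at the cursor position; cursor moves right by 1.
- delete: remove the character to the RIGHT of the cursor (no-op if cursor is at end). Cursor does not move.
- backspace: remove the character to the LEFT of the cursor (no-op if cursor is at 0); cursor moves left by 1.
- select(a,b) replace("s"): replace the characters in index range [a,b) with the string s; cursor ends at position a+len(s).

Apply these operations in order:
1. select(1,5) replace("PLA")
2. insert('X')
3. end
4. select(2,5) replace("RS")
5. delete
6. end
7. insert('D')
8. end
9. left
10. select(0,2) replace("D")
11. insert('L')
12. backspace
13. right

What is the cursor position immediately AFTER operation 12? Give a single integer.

Answer: 1

Derivation:
After op 1 (select(1,5) replace("PLA")): buf='VPLAU' cursor=4
After op 2 (insert('X')): buf='VPLAXU' cursor=5
After op 3 (end): buf='VPLAXU' cursor=6
After op 4 (select(2,5) replace("RS")): buf='VPRSU' cursor=4
After op 5 (delete): buf='VPRS' cursor=4
After op 6 (end): buf='VPRS' cursor=4
After op 7 (insert('D')): buf='VPRSD' cursor=5
After op 8 (end): buf='VPRSD' cursor=5
After op 9 (left): buf='VPRSD' cursor=4
After op 10 (select(0,2) replace("D")): buf='DRSD' cursor=1
After op 11 (insert('L')): buf='DLRSD' cursor=2
After op 12 (backspace): buf='DRSD' cursor=1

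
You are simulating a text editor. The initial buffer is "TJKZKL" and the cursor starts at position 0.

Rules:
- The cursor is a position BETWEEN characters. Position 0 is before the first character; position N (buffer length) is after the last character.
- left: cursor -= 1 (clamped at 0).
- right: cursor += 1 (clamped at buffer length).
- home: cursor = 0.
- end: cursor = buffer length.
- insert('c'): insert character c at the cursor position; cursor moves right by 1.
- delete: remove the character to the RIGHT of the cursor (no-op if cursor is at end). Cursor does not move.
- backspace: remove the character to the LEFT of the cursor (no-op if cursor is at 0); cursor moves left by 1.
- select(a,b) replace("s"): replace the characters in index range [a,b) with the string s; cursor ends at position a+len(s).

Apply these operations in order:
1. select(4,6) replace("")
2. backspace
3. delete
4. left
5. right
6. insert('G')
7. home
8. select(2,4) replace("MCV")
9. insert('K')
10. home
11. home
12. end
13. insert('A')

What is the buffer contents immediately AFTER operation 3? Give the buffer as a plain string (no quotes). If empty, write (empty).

Answer: TJK

Derivation:
After op 1 (select(4,6) replace("")): buf='TJKZ' cursor=4
After op 2 (backspace): buf='TJK' cursor=3
After op 3 (delete): buf='TJK' cursor=3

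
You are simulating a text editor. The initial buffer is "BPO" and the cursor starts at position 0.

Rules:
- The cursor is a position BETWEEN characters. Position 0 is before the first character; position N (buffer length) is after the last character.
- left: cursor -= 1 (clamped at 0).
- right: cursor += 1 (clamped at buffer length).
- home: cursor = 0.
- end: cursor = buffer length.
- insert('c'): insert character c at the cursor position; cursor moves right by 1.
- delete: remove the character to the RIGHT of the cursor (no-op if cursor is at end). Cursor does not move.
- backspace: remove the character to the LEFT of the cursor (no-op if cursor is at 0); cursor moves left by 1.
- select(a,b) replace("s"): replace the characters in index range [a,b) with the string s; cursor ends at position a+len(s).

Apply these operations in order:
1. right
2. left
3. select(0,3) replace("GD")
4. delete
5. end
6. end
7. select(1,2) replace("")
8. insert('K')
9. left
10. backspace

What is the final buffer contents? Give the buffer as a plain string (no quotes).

Answer: K

Derivation:
After op 1 (right): buf='BPO' cursor=1
After op 2 (left): buf='BPO' cursor=0
After op 3 (select(0,3) replace("GD")): buf='GD' cursor=2
After op 4 (delete): buf='GD' cursor=2
After op 5 (end): buf='GD' cursor=2
After op 6 (end): buf='GD' cursor=2
After op 7 (select(1,2) replace("")): buf='G' cursor=1
After op 8 (insert('K')): buf='GK' cursor=2
After op 9 (left): buf='GK' cursor=1
After op 10 (backspace): buf='K' cursor=0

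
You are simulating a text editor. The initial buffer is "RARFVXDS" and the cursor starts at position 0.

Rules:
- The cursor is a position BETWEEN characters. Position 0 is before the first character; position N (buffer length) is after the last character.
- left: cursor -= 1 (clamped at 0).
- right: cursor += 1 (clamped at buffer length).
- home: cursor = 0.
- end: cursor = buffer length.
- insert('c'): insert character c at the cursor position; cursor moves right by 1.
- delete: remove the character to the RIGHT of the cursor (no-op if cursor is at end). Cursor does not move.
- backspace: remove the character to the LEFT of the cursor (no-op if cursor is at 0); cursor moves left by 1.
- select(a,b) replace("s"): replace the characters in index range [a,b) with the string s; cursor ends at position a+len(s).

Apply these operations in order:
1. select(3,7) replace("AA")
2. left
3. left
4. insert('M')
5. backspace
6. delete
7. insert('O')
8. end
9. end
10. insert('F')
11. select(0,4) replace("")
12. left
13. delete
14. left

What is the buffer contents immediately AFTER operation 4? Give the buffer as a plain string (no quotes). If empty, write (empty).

After op 1 (select(3,7) replace("AA")): buf='RARAAS' cursor=5
After op 2 (left): buf='RARAAS' cursor=4
After op 3 (left): buf='RARAAS' cursor=3
After op 4 (insert('M')): buf='RARMAAS' cursor=4

Answer: RARMAAS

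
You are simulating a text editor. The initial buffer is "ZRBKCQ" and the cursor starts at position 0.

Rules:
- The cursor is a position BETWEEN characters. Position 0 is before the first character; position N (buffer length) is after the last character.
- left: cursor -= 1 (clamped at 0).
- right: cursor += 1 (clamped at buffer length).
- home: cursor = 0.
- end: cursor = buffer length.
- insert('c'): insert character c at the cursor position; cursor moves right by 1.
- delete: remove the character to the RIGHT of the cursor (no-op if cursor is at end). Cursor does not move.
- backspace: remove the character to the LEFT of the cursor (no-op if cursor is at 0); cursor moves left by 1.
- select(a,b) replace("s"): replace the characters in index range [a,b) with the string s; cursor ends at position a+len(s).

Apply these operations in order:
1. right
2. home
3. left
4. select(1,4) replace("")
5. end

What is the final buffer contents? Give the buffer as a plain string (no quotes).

Answer: ZCQ

Derivation:
After op 1 (right): buf='ZRBKCQ' cursor=1
After op 2 (home): buf='ZRBKCQ' cursor=0
After op 3 (left): buf='ZRBKCQ' cursor=0
After op 4 (select(1,4) replace("")): buf='ZCQ' cursor=1
After op 5 (end): buf='ZCQ' cursor=3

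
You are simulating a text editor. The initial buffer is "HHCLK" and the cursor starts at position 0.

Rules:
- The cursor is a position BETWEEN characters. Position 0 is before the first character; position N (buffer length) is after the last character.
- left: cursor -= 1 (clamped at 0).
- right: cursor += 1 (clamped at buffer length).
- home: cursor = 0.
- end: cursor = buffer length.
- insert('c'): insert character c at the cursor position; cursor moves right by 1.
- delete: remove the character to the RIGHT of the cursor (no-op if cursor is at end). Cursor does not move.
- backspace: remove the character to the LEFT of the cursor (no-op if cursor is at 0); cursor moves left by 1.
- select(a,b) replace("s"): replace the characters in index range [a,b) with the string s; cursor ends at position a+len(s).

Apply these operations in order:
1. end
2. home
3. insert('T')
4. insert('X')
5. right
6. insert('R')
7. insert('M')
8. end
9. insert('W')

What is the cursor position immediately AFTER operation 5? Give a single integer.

Answer: 3

Derivation:
After op 1 (end): buf='HHCLK' cursor=5
After op 2 (home): buf='HHCLK' cursor=0
After op 3 (insert('T')): buf='THHCLK' cursor=1
After op 4 (insert('X')): buf='TXHHCLK' cursor=2
After op 5 (right): buf='TXHHCLK' cursor=3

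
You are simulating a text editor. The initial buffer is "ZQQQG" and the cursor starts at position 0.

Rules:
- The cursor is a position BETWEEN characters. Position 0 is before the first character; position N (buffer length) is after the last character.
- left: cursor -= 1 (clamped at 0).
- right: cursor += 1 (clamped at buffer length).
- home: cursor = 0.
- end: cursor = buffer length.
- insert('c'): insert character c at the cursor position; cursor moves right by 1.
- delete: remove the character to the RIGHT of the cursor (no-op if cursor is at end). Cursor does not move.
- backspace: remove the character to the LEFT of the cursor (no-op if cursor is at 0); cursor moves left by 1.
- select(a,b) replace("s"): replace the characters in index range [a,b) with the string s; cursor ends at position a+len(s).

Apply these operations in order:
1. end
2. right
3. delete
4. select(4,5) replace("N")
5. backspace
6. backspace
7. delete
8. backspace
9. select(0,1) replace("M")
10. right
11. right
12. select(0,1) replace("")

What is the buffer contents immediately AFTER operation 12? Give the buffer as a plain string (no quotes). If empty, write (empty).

Answer: Q

Derivation:
After op 1 (end): buf='ZQQQG' cursor=5
After op 2 (right): buf='ZQQQG' cursor=5
After op 3 (delete): buf='ZQQQG' cursor=5
After op 4 (select(4,5) replace("N")): buf='ZQQQN' cursor=5
After op 5 (backspace): buf='ZQQQ' cursor=4
After op 6 (backspace): buf='ZQQ' cursor=3
After op 7 (delete): buf='ZQQ' cursor=3
After op 8 (backspace): buf='ZQ' cursor=2
After op 9 (select(0,1) replace("M")): buf='MQ' cursor=1
After op 10 (right): buf='MQ' cursor=2
After op 11 (right): buf='MQ' cursor=2
After op 12 (select(0,1) replace("")): buf='Q' cursor=0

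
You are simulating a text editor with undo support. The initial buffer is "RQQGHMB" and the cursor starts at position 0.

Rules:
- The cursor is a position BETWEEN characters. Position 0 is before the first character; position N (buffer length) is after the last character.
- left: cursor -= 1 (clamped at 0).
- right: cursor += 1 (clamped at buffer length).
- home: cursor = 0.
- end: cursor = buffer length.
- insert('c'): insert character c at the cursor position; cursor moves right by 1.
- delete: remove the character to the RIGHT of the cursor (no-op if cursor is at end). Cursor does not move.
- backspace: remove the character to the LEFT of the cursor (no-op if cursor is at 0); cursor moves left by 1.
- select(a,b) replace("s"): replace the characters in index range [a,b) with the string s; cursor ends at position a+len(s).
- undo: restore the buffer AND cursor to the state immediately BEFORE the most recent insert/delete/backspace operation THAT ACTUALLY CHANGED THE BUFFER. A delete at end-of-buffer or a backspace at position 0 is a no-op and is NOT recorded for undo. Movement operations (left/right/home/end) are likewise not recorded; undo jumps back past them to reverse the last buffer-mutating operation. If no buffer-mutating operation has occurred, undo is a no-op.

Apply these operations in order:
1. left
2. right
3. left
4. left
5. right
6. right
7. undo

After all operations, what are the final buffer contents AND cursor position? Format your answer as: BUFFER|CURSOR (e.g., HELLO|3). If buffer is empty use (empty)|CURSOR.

After op 1 (left): buf='RQQGHMB' cursor=0
After op 2 (right): buf='RQQGHMB' cursor=1
After op 3 (left): buf='RQQGHMB' cursor=0
After op 4 (left): buf='RQQGHMB' cursor=0
After op 5 (right): buf='RQQGHMB' cursor=1
After op 6 (right): buf='RQQGHMB' cursor=2
After op 7 (undo): buf='RQQGHMB' cursor=2

Answer: RQQGHMB|2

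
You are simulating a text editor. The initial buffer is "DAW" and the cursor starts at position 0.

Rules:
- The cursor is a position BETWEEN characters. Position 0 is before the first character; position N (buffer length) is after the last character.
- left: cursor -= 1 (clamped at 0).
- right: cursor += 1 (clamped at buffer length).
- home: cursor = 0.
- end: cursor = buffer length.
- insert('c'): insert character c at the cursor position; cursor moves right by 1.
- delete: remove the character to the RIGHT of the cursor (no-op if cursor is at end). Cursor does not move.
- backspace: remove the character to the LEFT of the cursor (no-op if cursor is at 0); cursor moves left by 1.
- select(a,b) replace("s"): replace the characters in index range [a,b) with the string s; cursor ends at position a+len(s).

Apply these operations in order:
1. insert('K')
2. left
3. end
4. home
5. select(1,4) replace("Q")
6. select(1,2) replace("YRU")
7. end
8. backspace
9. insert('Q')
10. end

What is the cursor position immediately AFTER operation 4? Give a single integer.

After op 1 (insert('K')): buf='KDAW' cursor=1
After op 2 (left): buf='KDAW' cursor=0
After op 3 (end): buf='KDAW' cursor=4
After op 4 (home): buf='KDAW' cursor=0

Answer: 0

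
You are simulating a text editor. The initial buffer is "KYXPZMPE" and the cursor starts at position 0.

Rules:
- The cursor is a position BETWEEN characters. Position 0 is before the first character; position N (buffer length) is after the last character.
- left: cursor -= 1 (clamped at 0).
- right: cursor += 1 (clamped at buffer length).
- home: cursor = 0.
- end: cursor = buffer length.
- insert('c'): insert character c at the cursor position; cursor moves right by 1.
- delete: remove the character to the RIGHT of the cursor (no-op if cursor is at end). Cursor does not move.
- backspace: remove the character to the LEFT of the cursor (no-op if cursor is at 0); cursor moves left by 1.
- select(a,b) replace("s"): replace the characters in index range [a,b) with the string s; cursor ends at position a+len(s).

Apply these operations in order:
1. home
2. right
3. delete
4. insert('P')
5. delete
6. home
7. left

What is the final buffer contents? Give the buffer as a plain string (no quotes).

After op 1 (home): buf='KYXPZMPE' cursor=0
After op 2 (right): buf='KYXPZMPE' cursor=1
After op 3 (delete): buf='KXPZMPE' cursor=1
After op 4 (insert('P')): buf='KPXPZMPE' cursor=2
After op 5 (delete): buf='KPPZMPE' cursor=2
After op 6 (home): buf='KPPZMPE' cursor=0
After op 7 (left): buf='KPPZMPE' cursor=0

Answer: KPPZMPE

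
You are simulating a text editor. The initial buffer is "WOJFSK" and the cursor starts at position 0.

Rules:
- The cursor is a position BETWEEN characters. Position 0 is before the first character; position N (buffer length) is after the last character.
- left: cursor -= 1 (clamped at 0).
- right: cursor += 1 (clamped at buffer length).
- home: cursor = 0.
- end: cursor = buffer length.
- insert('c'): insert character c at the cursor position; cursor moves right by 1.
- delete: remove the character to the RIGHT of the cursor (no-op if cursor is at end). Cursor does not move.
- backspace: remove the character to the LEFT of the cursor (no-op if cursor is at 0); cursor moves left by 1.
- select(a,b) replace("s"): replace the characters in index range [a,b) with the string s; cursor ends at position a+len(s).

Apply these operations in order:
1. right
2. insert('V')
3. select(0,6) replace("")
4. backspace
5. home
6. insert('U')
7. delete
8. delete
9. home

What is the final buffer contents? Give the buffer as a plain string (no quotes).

After op 1 (right): buf='WOJFSK' cursor=1
After op 2 (insert('V')): buf='WVOJFSK' cursor=2
After op 3 (select(0,6) replace("")): buf='K' cursor=0
After op 4 (backspace): buf='K' cursor=0
After op 5 (home): buf='K' cursor=0
After op 6 (insert('U')): buf='UK' cursor=1
After op 7 (delete): buf='U' cursor=1
After op 8 (delete): buf='U' cursor=1
After op 9 (home): buf='U' cursor=0

Answer: U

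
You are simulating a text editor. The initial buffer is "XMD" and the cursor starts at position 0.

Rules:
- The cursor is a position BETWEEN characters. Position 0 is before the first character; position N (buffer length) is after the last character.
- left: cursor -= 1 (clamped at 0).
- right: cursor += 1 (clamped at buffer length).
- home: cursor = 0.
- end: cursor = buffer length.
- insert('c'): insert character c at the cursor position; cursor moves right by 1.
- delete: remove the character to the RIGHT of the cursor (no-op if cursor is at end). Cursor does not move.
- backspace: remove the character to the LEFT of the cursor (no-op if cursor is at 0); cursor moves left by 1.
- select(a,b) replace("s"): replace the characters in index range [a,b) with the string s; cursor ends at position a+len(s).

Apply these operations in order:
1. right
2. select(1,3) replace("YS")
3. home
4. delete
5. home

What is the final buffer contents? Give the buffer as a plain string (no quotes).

After op 1 (right): buf='XMD' cursor=1
After op 2 (select(1,3) replace("YS")): buf='XYS' cursor=3
After op 3 (home): buf='XYS' cursor=0
After op 4 (delete): buf='YS' cursor=0
After op 5 (home): buf='YS' cursor=0

Answer: YS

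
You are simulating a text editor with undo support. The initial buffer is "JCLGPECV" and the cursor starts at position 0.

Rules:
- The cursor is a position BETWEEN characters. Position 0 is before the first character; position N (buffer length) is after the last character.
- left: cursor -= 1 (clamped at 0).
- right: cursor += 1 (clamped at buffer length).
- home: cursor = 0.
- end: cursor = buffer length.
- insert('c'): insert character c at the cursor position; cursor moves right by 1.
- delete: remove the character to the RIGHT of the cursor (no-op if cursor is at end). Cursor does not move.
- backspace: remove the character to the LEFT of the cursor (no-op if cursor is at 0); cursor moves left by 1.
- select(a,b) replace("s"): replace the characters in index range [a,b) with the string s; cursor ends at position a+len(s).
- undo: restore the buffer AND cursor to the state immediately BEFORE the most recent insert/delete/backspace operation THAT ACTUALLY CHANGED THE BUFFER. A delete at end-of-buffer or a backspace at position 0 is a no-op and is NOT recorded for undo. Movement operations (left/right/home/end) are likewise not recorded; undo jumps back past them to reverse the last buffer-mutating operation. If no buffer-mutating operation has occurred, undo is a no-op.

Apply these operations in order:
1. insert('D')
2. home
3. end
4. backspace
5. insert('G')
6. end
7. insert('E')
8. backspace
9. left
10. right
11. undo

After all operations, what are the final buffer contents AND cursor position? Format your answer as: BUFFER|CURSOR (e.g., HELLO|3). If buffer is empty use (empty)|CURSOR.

After op 1 (insert('D')): buf='DJCLGPECV' cursor=1
After op 2 (home): buf='DJCLGPECV' cursor=0
After op 3 (end): buf='DJCLGPECV' cursor=9
After op 4 (backspace): buf='DJCLGPEC' cursor=8
After op 5 (insert('G')): buf='DJCLGPECG' cursor=9
After op 6 (end): buf='DJCLGPECG' cursor=9
After op 7 (insert('E')): buf='DJCLGPECGE' cursor=10
After op 8 (backspace): buf='DJCLGPECG' cursor=9
After op 9 (left): buf='DJCLGPECG' cursor=8
After op 10 (right): buf='DJCLGPECG' cursor=9
After op 11 (undo): buf='DJCLGPECGE' cursor=10

Answer: DJCLGPECGE|10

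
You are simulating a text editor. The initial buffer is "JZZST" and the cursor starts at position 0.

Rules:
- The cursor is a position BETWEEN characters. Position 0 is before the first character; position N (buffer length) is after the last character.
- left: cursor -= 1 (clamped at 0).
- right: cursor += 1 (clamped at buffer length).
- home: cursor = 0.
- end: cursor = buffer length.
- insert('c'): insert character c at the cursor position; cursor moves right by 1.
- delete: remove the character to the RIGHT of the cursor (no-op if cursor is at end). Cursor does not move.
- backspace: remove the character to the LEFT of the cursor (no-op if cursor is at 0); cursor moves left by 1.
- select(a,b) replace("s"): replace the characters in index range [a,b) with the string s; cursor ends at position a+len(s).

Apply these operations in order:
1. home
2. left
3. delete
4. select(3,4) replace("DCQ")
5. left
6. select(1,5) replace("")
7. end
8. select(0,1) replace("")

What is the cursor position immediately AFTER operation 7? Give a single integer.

Answer: 2

Derivation:
After op 1 (home): buf='JZZST' cursor=0
After op 2 (left): buf='JZZST' cursor=0
After op 3 (delete): buf='ZZST' cursor=0
After op 4 (select(3,4) replace("DCQ")): buf='ZZSDCQ' cursor=6
After op 5 (left): buf='ZZSDCQ' cursor=5
After op 6 (select(1,5) replace("")): buf='ZQ' cursor=1
After op 7 (end): buf='ZQ' cursor=2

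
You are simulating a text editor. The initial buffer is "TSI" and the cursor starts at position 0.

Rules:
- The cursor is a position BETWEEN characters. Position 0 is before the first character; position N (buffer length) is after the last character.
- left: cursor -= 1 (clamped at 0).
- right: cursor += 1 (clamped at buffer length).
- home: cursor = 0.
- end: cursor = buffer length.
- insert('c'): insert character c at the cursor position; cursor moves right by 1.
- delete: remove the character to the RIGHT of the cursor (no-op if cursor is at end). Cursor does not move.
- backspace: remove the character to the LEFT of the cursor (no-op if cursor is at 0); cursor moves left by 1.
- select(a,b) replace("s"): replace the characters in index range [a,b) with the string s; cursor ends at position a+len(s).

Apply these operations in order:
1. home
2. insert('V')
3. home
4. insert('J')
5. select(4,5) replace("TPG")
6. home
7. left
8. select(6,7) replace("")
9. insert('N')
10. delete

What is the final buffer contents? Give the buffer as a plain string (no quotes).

After op 1 (home): buf='TSI' cursor=0
After op 2 (insert('V')): buf='VTSI' cursor=1
After op 3 (home): buf='VTSI' cursor=0
After op 4 (insert('J')): buf='JVTSI' cursor=1
After op 5 (select(4,5) replace("TPG")): buf='JVTSTPG' cursor=7
After op 6 (home): buf='JVTSTPG' cursor=0
After op 7 (left): buf='JVTSTPG' cursor=0
After op 8 (select(6,7) replace("")): buf='JVTSTP' cursor=6
After op 9 (insert('N')): buf='JVTSTPN' cursor=7
After op 10 (delete): buf='JVTSTPN' cursor=7

Answer: JVTSTPN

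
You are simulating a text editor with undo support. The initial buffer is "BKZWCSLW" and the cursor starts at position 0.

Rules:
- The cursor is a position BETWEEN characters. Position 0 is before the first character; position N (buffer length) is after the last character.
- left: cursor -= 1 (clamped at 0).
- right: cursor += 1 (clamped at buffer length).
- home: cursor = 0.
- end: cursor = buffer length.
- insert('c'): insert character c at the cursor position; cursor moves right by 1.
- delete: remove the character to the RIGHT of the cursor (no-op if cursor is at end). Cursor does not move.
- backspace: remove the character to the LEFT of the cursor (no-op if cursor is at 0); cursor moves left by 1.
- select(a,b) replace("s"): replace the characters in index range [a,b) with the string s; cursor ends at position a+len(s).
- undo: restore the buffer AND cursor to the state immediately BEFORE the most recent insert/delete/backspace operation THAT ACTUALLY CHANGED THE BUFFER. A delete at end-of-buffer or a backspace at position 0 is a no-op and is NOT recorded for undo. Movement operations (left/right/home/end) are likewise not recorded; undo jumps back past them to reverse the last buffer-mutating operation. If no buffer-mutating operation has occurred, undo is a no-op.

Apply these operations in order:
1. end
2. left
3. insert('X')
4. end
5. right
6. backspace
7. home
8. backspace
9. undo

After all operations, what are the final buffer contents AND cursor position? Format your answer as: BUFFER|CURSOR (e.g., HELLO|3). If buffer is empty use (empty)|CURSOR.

After op 1 (end): buf='BKZWCSLW' cursor=8
After op 2 (left): buf='BKZWCSLW' cursor=7
After op 3 (insert('X')): buf='BKZWCSLXW' cursor=8
After op 4 (end): buf='BKZWCSLXW' cursor=9
After op 5 (right): buf='BKZWCSLXW' cursor=9
After op 6 (backspace): buf='BKZWCSLX' cursor=8
After op 7 (home): buf='BKZWCSLX' cursor=0
After op 8 (backspace): buf='BKZWCSLX' cursor=0
After op 9 (undo): buf='BKZWCSLXW' cursor=9

Answer: BKZWCSLXW|9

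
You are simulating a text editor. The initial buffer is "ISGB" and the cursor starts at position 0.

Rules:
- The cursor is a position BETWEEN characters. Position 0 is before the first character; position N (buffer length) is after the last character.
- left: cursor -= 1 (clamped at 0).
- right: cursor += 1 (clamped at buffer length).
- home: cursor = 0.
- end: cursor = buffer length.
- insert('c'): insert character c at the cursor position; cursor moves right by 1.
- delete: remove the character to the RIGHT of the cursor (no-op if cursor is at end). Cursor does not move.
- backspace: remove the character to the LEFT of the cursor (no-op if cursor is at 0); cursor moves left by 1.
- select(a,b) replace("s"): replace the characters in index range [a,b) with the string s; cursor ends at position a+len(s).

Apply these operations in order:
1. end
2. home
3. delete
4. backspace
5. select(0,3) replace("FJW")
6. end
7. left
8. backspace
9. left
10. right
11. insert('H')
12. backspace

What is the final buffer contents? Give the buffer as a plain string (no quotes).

After op 1 (end): buf='ISGB' cursor=4
After op 2 (home): buf='ISGB' cursor=0
After op 3 (delete): buf='SGB' cursor=0
After op 4 (backspace): buf='SGB' cursor=0
After op 5 (select(0,3) replace("FJW")): buf='FJW' cursor=3
After op 6 (end): buf='FJW' cursor=3
After op 7 (left): buf='FJW' cursor=2
After op 8 (backspace): buf='FW' cursor=1
After op 9 (left): buf='FW' cursor=0
After op 10 (right): buf='FW' cursor=1
After op 11 (insert('H')): buf='FHW' cursor=2
After op 12 (backspace): buf='FW' cursor=1

Answer: FW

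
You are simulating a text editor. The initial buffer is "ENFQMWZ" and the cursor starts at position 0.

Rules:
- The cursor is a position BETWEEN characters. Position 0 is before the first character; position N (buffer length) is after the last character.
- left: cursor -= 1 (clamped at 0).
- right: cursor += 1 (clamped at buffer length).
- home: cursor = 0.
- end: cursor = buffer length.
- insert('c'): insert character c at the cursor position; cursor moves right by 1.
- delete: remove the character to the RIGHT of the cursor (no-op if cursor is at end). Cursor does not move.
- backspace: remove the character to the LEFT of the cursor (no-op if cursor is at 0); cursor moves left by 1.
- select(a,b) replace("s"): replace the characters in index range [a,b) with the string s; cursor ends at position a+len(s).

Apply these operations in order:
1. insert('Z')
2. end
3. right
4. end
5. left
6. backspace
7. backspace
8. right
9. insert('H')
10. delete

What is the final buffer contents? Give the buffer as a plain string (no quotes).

After op 1 (insert('Z')): buf='ZENFQMWZ' cursor=1
After op 2 (end): buf='ZENFQMWZ' cursor=8
After op 3 (right): buf='ZENFQMWZ' cursor=8
After op 4 (end): buf='ZENFQMWZ' cursor=8
After op 5 (left): buf='ZENFQMWZ' cursor=7
After op 6 (backspace): buf='ZENFQMZ' cursor=6
After op 7 (backspace): buf='ZENFQZ' cursor=5
After op 8 (right): buf='ZENFQZ' cursor=6
After op 9 (insert('H')): buf='ZENFQZH' cursor=7
After op 10 (delete): buf='ZENFQZH' cursor=7

Answer: ZENFQZH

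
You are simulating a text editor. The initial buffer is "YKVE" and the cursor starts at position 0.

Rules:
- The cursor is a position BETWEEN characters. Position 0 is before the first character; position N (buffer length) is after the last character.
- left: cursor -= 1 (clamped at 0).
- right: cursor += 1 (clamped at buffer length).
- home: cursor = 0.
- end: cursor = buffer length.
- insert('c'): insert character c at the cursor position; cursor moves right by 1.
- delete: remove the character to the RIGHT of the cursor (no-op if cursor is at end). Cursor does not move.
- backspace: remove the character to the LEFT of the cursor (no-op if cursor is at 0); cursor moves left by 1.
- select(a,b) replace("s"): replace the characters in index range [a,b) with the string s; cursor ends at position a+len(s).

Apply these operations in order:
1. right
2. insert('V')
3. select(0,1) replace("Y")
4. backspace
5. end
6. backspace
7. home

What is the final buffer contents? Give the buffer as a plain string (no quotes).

Answer: VKV

Derivation:
After op 1 (right): buf='YKVE' cursor=1
After op 2 (insert('V')): buf='YVKVE' cursor=2
After op 3 (select(0,1) replace("Y")): buf='YVKVE' cursor=1
After op 4 (backspace): buf='VKVE' cursor=0
After op 5 (end): buf='VKVE' cursor=4
After op 6 (backspace): buf='VKV' cursor=3
After op 7 (home): buf='VKV' cursor=0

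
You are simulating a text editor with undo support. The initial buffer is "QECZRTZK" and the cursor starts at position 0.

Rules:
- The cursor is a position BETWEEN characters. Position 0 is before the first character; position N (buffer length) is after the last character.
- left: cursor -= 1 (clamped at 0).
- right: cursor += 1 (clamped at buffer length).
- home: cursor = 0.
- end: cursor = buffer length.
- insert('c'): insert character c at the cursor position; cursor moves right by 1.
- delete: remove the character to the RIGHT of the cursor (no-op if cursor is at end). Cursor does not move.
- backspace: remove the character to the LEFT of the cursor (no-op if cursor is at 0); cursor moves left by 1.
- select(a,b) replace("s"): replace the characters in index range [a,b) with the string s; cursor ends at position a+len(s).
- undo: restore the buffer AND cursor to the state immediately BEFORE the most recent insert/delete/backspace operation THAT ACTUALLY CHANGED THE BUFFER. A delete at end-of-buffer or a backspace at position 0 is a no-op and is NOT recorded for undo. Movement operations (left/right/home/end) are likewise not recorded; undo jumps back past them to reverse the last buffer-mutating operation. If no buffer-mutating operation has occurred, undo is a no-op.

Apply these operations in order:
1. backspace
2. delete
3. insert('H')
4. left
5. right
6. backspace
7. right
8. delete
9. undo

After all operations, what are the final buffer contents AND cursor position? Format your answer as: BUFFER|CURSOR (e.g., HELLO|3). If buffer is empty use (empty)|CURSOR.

Answer: ECZRTZK|1

Derivation:
After op 1 (backspace): buf='QECZRTZK' cursor=0
After op 2 (delete): buf='ECZRTZK' cursor=0
After op 3 (insert('H')): buf='HECZRTZK' cursor=1
After op 4 (left): buf='HECZRTZK' cursor=0
After op 5 (right): buf='HECZRTZK' cursor=1
After op 6 (backspace): buf='ECZRTZK' cursor=0
After op 7 (right): buf='ECZRTZK' cursor=1
After op 8 (delete): buf='EZRTZK' cursor=1
After op 9 (undo): buf='ECZRTZK' cursor=1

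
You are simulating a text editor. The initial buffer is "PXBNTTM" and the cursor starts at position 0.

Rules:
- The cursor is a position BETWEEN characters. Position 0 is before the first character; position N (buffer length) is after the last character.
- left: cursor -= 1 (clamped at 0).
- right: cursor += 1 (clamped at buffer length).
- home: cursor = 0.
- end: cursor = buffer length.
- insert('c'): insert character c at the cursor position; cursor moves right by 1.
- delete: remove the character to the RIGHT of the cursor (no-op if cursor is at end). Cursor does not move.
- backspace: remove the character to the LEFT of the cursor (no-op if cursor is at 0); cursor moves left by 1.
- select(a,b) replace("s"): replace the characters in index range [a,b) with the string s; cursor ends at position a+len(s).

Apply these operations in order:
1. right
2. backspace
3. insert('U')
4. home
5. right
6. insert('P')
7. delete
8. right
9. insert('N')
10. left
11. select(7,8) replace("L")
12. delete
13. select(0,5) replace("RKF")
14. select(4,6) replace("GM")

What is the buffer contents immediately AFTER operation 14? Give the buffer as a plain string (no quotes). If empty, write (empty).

After op 1 (right): buf='PXBNTTM' cursor=1
After op 2 (backspace): buf='XBNTTM' cursor=0
After op 3 (insert('U')): buf='UXBNTTM' cursor=1
After op 4 (home): buf='UXBNTTM' cursor=0
After op 5 (right): buf='UXBNTTM' cursor=1
After op 6 (insert('P')): buf='UPXBNTTM' cursor=2
After op 7 (delete): buf='UPBNTTM' cursor=2
After op 8 (right): buf='UPBNTTM' cursor=3
After op 9 (insert('N')): buf='UPBNNTTM' cursor=4
After op 10 (left): buf='UPBNNTTM' cursor=3
After op 11 (select(7,8) replace("L")): buf='UPBNNTTL' cursor=8
After op 12 (delete): buf='UPBNNTTL' cursor=8
After op 13 (select(0,5) replace("RKF")): buf='RKFTTL' cursor=3
After op 14 (select(4,6) replace("GM")): buf='RKFTGM' cursor=6

Answer: RKFTGM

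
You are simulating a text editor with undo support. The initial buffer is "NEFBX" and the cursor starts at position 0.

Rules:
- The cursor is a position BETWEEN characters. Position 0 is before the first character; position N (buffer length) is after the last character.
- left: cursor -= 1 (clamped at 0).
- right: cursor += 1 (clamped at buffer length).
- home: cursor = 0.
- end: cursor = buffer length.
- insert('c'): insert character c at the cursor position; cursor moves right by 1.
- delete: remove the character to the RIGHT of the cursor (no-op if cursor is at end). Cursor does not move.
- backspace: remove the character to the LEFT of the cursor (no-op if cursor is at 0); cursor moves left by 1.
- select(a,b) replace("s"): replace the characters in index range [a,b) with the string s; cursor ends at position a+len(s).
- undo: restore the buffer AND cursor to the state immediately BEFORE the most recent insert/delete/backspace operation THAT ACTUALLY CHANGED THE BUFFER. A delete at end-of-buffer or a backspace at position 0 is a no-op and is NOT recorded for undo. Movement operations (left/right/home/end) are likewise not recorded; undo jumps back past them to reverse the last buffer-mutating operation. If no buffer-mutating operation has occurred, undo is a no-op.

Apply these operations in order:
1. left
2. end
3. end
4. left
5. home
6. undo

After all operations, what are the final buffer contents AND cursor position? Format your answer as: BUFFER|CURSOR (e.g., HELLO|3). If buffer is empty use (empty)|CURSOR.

After op 1 (left): buf='NEFBX' cursor=0
After op 2 (end): buf='NEFBX' cursor=5
After op 3 (end): buf='NEFBX' cursor=5
After op 4 (left): buf='NEFBX' cursor=4
After op 5 (home): buf='NEFBX' cursor=0
After op 6 (undo): buf='NEFBX' cursor=0

Answer: NEFBX|0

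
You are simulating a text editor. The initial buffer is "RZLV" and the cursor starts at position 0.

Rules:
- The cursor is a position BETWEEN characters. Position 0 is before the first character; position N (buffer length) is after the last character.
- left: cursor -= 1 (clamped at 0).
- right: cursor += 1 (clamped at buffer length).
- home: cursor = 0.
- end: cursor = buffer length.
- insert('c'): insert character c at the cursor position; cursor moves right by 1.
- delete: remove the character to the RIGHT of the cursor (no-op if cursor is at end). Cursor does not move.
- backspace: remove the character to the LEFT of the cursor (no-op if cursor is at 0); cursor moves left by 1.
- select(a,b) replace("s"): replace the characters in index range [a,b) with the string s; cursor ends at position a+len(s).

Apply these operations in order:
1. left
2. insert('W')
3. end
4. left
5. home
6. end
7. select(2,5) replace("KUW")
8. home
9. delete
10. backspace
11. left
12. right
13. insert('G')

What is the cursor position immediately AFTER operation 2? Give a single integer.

After op 1 (left): buf='RZLV' cursor=0
After op 2 (insert('W')): buf='WRZLV' cursor=1

Answer: 1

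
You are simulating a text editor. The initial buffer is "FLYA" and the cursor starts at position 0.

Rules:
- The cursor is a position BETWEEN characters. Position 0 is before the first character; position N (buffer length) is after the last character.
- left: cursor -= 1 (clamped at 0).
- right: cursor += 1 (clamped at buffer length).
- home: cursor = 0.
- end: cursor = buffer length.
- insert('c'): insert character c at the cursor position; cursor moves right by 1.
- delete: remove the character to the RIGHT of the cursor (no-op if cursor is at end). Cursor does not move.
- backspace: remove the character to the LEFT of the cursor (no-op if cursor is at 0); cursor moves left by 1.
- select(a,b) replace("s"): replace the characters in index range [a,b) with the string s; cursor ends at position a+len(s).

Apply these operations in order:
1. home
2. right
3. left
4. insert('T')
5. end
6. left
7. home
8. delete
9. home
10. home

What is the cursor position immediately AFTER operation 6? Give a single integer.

After op 1 (home): buf='FLYA' cursor=0
After op 2 (right): buf='FLYA' cursor=1
After op 3 (left): buf='FLYA' cursor=0
After op 4 (insert('T')): buf='TFLYA' cursor=1
After op 5 (end): buf='TFLYA' cursor=5
After op 6 (left): buf='TFLYA' cursor=4

Answer: 4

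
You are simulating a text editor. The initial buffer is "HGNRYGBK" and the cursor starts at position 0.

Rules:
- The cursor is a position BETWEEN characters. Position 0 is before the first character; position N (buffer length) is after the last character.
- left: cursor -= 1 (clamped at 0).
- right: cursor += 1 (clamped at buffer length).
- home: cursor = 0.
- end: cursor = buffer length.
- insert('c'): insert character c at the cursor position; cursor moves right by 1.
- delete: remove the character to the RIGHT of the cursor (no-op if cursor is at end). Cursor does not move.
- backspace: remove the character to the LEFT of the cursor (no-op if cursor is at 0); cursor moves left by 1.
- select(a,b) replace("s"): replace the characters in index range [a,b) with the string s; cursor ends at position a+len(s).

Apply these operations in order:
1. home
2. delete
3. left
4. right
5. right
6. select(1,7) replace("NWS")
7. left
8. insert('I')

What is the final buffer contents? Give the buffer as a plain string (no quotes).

Answer: GNWIS

Derivation:
After op 1 (home): buf='HGNRYGBK' cursor=0
After op 2 (delete): buf='GNRYGBK' cursor=0
After op 3 (left): buf='GNRYGBK' cursor=0
After op 4 (right): buf='GNRYGBK' cursor=1
After op 5 (right): buf='GNRYGBK' cursor=2
After op 6 (select(1,7) replace("NWS")): buf='GNWS' cursor=4
After op 7 (left): buf='GNWS' cursor=3
After op 8 (insert('I')): buf='GNWIS' cursor=4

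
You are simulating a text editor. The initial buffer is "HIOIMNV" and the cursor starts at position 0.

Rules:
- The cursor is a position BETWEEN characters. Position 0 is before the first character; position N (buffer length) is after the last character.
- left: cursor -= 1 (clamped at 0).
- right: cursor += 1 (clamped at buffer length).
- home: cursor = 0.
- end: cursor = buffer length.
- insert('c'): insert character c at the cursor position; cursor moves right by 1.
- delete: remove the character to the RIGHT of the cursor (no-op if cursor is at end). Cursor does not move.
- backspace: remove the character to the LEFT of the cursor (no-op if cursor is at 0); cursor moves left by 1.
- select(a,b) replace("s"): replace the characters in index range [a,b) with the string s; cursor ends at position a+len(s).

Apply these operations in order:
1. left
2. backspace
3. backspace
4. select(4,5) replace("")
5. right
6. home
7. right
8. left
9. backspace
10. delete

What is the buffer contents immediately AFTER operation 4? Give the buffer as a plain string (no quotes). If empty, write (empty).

After op 1 (left): buf='HIOIMNV' cursor=0
After op 2 (backspace): buf='HIOIMNV' cursor=0
After op 3 (backspace): buf='HIOIMNV' cursor=0
After op 4 (select(4,5) replace("")): buf='HIOINV' cursor=4

Answer: HIOINV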